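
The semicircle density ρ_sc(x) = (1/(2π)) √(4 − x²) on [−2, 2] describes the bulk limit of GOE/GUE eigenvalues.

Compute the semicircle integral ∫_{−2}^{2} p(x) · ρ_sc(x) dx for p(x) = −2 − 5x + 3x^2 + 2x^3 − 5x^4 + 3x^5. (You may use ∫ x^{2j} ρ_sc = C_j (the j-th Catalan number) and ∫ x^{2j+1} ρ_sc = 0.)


Write p(x) = Σ a_i x^i, split into monomials and integrate each against ρ_sc separately.
Using ∫ x^{2j} ρ_sc = C_j = (1/(j+1)) C(2j, j) (Catalan numbers) and ∫ x^{2j+1} ρ_sc = 0 (odd monomials vanish by symmetry):
  i = 0 (even): a_0 · C_{0} = -2 · 1 = -2
  i = 1 (odd): ∫ x^1 ρ_sc = 0 (vanishes)
  i = 2 (even): a_2 · C_{1} = 3 · 1 = 3
  i = 3 (odd): ∫ x^3 ρ_sc = 0 (vanishes)
  i = 4 (even): a_4 · C_{2} = -5 · 2 = -10
  i = 5 (odd): ∫ x^5 ρ_sc = 0 (vanishes)

Summing the contributions: ∫_{−2}^{2} p(x) ρ_sc(x) dx = (-2) + 3 + (-10) = -9.


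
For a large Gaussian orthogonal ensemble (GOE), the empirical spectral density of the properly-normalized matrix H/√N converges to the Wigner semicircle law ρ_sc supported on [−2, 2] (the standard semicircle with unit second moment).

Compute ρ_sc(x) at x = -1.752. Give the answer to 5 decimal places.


ρ_sc(x) = (1/(2π)) √(4 − x²). With x = -1.752:
  4 − x² = 4 − (-1.752)² = 4 − 3.069504 = 0.930496.
  √(4 − x²) = 0.964622.
  1/(2π) = 0.159155.
  ρ_sc(-1.752) = 0.159155 · 0.964622 = 0.153524.

Rounded to 5 decimal places: ρ_sc(-1.752) ≈ 0.15352.


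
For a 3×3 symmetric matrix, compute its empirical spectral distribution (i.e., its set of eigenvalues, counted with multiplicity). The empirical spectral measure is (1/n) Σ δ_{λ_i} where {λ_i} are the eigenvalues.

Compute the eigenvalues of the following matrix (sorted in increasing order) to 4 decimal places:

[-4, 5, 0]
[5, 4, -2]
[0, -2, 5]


Since M is real symmetric, all three eigenvalues are real; they are the roots of det(λI − M) = λ³ − (tr M) λ² + s λ − det M, where s is the sum of the principal 2×2 minors.
tr M = -4 + 4 + 5 = 5.
s = ((-4)·4 − 5²) + ((-4)·5 − 0²) + (4·5 − (-2)²) = -41 + (-20) + 16 = -45.
det M (expand along row 1) = (-4)·16 − 5·25 + 0·(-10) = -189.
Characteristic polynomial: λ³ − 5λ² − 45λ + 189 = 0.
Substitute λ = y + (tr M)/3 = y + 1.666667 to remove the quadratic term: y³ + p·y + q = 0 with p = s − (tr M)²/3 = -53.333333 and q = −2(tr M)³/27 + (tr M)·s/3 − det M = 104.740741.
Three real roots ⇒ use the trigonometric (Viète) form: r = 2√(−p/3) = 8.432740, φ = arccos(3q/(p·r)) = arccos(-0.698666) = 2.344327 rad.
y_k = r·cos(φ/3 − 2πk/3) for k = 0, 1, 2 gives y = 5.986389, 2.150315, -8.136704.
λ_k = y_k + 1.666667 gives λ = 7.6531, 3.8170, -6.4700 (check: the sum is 5.0000 = tr M).

Eigenvalues sorted in increasing order: [-6.4700, 3.8170, 7.6531].


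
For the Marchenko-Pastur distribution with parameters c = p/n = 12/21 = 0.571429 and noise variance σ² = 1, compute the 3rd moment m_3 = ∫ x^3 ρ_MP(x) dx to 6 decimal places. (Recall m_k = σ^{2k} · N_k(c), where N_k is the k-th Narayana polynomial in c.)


E[X³] = σ⁶ (1 + 3c + c²) (third MP moment). With σ² = 1 (so σ⁶ = 1) and c = 12/21 = 0.571429: E[X³] = 1 · (1 + 3·0.571429 + (0.571429)²) = 1 · 3.040816.

So E[X^3] = 3.040816.


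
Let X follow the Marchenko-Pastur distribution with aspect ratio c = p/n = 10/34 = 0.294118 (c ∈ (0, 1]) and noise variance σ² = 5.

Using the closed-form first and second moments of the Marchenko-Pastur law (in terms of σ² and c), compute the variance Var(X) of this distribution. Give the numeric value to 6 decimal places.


Recall the MP moments m_1 = E[X] = σ² and m_2 = E[X²] = σ⁴ (1 + c).
m_1 = E[X] = σ² = 5, so m_1² = 25.
m_2 = E[X²] = σ⁴ (1 + c) = 25 · (1 + 0.294118) = 25 · 1.294118 = 32.352941.
(Note m_2 − m_1² simplifies to c · σ⁴ = 0.294118 · 25.)

Var(X) = m_2 − m_1² = 32.352941 − 25 = 7.352941.


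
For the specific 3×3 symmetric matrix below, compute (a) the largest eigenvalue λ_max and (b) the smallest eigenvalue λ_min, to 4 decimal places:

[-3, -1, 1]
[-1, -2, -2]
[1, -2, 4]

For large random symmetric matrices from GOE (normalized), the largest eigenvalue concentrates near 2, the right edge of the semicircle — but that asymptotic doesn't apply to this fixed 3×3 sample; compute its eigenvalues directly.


Since M is real symmetric, all three eigenvalues are real; they are the roots of det(λI − M) = λ³ − (tr M) λ² + s λ − det M, where s is the sum of the principal 2×2 minors.
tr M = -3 + (-2) + 4 = -1.
s = ((-3)·(-2) − (-1)²) + ((-3)·4 − 1²) + ((-2)·4 − (-2)²) = 5 + (-13) + (-12) = -20.
det M (expand along row 1) = (-3)·(-12) − (-1)·(-2) + 1·4 = 38.
Characteristic polynomial: λ³ + λ² − 20λ − 38 = 0.
Substitute λ = y + (tr M)/3 = y − 0.333333 to remove the quadratic term: y³ + p·y + q = 0 with p = s − (tr M)²/3 = -20.333333 and q = −2(tr M)³/27 + (tr M)·s/3 − det M = -31.259259.
Three real roots ⇒ use the trigonometric (Viète) form: r = 2√(−p/3) = 5.206833, φ = arccos(3q/(p·r)) = arccos(0.885763) = 0.482660 rad.
y_k = r·cos(φ/3 − 2πk/3) for k = 0, 1, 2 gives y = 5.139590, -1.847442, -3.292148.
λ_k = y_k − 0.333333 gives λ = 4.8063, -2.1808, -3.6255 (check: the sum is -1.0000 = tr M).

Hence λ_max = 4.8063 and λ_min = -3.6255.


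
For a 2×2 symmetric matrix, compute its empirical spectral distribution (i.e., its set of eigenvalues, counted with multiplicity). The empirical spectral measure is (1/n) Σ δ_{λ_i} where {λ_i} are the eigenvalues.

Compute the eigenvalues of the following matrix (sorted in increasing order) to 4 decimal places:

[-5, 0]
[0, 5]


Since M is real symmetric, both eigenvalues are real; they are the roots of det(λI − M) = λ² − (tr M) λ + det M.
tr M = -5 + 5 = 0.
det M = (-5)·5 − 0² = -25 − 0 = -25.
Characteristic polynomial: λ² − 25 = 0.
Discriminant Δ = (tr M)² − 4·det M = 0 − (-100) = 100; √Δ = 10.000000.
λ = (tr M ± √Δ)/2 = (0 ± 10.000000)/2, giving (tr M − √Δ)/2 = -5.0000 and (tr M + √Δ)/2 = 5.0000.

Eigenvalues sorted in increasing order: [-5.0000, 5.0000].


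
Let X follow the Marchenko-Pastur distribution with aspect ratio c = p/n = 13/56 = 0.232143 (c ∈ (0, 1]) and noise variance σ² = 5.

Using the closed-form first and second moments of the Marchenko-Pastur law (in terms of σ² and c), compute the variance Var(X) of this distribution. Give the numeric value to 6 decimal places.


Recall the MP moments m_1 = E[X] = σ² and m_2 = E[X²] = σ⁴ (1 + c).
m_1 = E[X] = σ² = 5, so m_1² = 25.
m_2 = E[X²] = σ⁴ (1 + c) = 25 · (1 + 0.232143) = 25 · 1.232143 = 30.803571.
(Note m_2 − m_1² simplifies to c · σ⁴ = 0.232143 · 25.)

Var(X) = m_2 − m_1² = 30.803571 − 25 = 5.803571.


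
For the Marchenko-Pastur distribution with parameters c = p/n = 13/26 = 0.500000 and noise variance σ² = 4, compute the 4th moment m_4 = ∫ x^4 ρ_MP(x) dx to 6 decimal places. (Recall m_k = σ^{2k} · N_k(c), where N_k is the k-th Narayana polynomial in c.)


E[X⁴] = σ⁸ (1 + 6c + 6c² + c³) (fourth MP moment). With σ² = 4 (so σ⁸ = 256) and c = 13/26 = 0.500000: E[X⁴] = 256 · (1 + 6·0.500000 + 6·(0.500000)² + (0.500000)³) = 256 · 5.625000.

So E[X^4] = 1440.000000.


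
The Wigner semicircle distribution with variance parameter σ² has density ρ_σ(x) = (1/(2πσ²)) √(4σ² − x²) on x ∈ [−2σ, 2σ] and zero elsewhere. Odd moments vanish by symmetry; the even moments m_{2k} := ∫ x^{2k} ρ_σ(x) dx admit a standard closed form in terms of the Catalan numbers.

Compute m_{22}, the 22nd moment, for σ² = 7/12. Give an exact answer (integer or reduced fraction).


By the scaled semicircle moment identity, m_{2k} = σ^{2k} · C_k with k = 11.
C_11 = (1/(k+1)) · C(2k, k) = (1/12) · C(22, 11) = (1/12) · 705432 = 58786.
σ^{2k} = (σ²)^k = (7/12)^11 = 1977326743/743008370688.

Therefore m_{22} = σ^{22} · C_11 = (1977326743/743008370688) · 58786 = 58119564956999/371504185344.


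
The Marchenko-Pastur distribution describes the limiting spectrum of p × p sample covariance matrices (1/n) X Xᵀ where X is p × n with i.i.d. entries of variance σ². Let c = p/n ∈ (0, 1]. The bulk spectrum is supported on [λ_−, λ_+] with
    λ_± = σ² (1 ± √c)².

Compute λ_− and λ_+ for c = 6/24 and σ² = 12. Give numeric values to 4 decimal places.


c = 6/24 = 0.250000; √c = 0.500000.
λ_− = σ² (1 − √c)² = 12 · (1 − 0.500000)² = 12 · (0.500000)² = 3.000000.
λ_+ = σ² (1 + √c)² = 12 · (1 + 0.500000)² = 12 · (1.500000)² = 27.000000.

Rounded to 4 decimal places: λ_− ≈ 3.0000, λ_+ ≈ 27.0000.


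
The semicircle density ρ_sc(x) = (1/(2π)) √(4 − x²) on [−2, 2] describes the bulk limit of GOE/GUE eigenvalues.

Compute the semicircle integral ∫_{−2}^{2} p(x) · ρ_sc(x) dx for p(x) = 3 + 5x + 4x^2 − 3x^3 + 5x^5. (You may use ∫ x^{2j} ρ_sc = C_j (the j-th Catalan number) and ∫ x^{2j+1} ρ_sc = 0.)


Write p(x) = Σ a_i x^i, split into monomials and integrate each against ρ_sc separately.
Using ∫ x^{2j} ρ_sc = C_j = (1/(j+1)) C(2j, j) (Catalan numbers) and ∫ x^{2j+1} ρ_sc = 0 (odd monomials vanish by symmetry):
  i = 0 (even): a_0 · C_{0} = 3 · 1 = 3
  i = 1 (odd): ∫ x^1 ρ_sc = 0 (vanishes)
  i = 2 (even): a_2 · C_{1} = 4 · 1 = 4
  i = 3 (odd): ∫ x^3 ρ_sc = 0 (vanishes)
  i = 5 (odd): ∫ x^5 ρ_sc = 0 (vanishes)

Summing the contributions: ∫_{−2}^{2} p(x) ρ_sc(x) dx = 3 + 4 = 7.


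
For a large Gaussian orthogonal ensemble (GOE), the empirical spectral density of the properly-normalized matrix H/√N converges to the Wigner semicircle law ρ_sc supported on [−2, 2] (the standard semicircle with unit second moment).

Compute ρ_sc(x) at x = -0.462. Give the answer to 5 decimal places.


ρ_sc(x) = (1/(2π)) √(4 − x²). With x = -0.462:
  4 − x² = 4 − (-0.462)² = 4 − 0.213444 = 3.786556.
  √(4 − x²) = 1.945908.
  1/(2π) = 0.159155.
  ρ_sc(-0.462) = 0.159155 · 1.945908 = 0.309701.

Rounded to 5 decimal places: ρ_sc(-0.462) ≈ 0.30970.


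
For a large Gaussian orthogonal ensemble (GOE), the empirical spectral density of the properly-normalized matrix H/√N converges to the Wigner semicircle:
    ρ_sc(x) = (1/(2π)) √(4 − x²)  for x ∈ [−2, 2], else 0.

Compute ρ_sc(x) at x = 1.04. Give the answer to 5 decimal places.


ρ_sc(x) = (1/(2π)) √(4 − x²). With x = 1.04:
  4 − x² = 4 − (1.04)² = 4 − 1.081600 = 2.918400.
  √(4 − x²) = 1.708333.
  1/(2π) = 0.159155.
  ρ_sc(1.04) = 0.159155 · 1.708333 = 0.271890.

Rounded to 5 decimal places: ρ_sc(1.04) ≈ 0.27189.


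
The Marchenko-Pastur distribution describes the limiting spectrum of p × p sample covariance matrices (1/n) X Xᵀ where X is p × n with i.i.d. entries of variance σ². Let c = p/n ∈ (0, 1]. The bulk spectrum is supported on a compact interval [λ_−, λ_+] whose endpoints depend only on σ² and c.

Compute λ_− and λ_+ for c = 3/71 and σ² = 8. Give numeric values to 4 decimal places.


c = 3/71 = 0.042254; √c = 0.205557.
λ_− = σ² (1 − √c)² = 8 · (1 − 0.205557)² = 8 · (0.794443)² = 5.049122.
λ_+ = σ² (1 + √c)² = 8 · (1 + 0.205557)² = 8 · (1.205557)² = 11.626934.

Rounded to 4 decimal places: λ_− ≈ 5.0491, λ_+ ≈ 11.6269.


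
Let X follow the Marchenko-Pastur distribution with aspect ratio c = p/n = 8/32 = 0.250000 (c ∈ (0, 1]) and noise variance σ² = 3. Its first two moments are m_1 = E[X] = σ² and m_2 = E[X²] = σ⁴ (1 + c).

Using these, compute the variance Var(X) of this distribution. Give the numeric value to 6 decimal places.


m_1 = E[X] = σ² = 3, so m_1² = 9.
m_2 = E[X²] = σ⁴ (1 + c) = 9 · (1 + 0.250000) = 9 · 1.250000 = 11.250000.
(Note m_2 − m_1² simplifies to c · σ⁴ = 0.250000 · 9.)

Var(X) = m_2 − m_1² = 11.250000 − 9 = 2.250000.


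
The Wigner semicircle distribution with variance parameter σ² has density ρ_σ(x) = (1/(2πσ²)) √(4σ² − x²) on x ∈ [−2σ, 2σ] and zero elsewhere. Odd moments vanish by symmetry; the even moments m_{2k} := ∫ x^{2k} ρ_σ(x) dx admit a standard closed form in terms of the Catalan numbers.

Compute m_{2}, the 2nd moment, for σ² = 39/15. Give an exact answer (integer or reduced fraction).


By the scaled semicircle moment identity, m_{2k} = σ^{2k} · C_k with k = 1.
C_1 = (1/(k+1)) · C(2k, k) = (1/2) · C(2, 1) = (1/2) · 2 = 1.
σ^{2k} = (σ²)^k = (39/15)^1 = 13/5.

Therefore m_{2} = σ^{2} · C_1 = (13/5) · 1 = 13/5.


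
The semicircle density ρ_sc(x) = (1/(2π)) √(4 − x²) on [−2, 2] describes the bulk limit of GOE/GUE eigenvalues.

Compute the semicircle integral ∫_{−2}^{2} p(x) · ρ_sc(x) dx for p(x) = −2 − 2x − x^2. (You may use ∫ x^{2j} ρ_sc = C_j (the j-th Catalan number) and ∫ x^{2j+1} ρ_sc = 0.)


Write p(x) = Σ a_i x^i, split into monomials and integrate each against ρ_sc separately.
Using ∫ x^{2j} ρ_sc = C_j = (1/(j+1)) C(2j, j) (Catalan numbers) and ∫ x^{2j+1} ρ_sc = 0 (odd monomials vanish by symmetry):
  i = 0 (even): a_0 · C_{0} = -2 · 1 = -2
  i = 1 (odd): ∫ x^1 ρ_sc = 0 (vanishes)
  i = 2 (even): a_2 · C_{1} = -1 · 1 = -1

Summing the contributions: ∫_{−2}^{2} p(x) ρ_sc(x) dx = (-2) + (-1) = -3.


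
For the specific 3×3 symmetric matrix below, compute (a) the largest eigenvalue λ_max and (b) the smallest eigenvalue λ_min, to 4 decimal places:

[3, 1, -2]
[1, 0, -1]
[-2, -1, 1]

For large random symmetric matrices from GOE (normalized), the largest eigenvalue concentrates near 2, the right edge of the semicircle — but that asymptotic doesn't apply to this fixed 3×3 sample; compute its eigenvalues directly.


Since M is real symmetric, all three eigenvalues are real; they are the roots of det(λI − M) = λ³ − (tr M) λ² + s λ − det M, where s is the sum of the principal 2×2 minors.
tr M = 3 + 0 + 1 = 4.
s = (3·0 − 1²) + (3·1 − (-2)²) + (0·1 − (-1)²) = -1 + (-1) + (-1) = -3.
det M (expand along row 1) = 3·(-1) − 1·(-1) + (-2)·(-1) = 0.
Characteristic polynomial: λ³ − 4λ² − 3λ = 0.
Substitute λ = y + (tr M)/3 = y + 1.333333 to remove the quadratic term: y³ + p·y + q = 0 with p = s − (tr M)²/3 = -8.333333 and q = −2(tr M)³/27 + (tr M)·s/3 − det M = -8.740741.
Three real roots ⇒ use the trigonometric (Viète) form: r = 2√(−p/3) = 3.333333, φ = arccos(3q/(p·r)) = arccos(0.944000) = 0.336246 rad.
y_k = r·cos(φ/3 − 2πk/3) for k = 0, 1, 2 gives y = 3.312418, -1.333333, -1.979085.
λ_k = y_k + 1.333333 gives λ = 4.6458, 0.0000, -0.6458 (check: the sum is 4.0000 = tr M).

Hence λ_max = 4.6458 and λ_min = -0.6458.


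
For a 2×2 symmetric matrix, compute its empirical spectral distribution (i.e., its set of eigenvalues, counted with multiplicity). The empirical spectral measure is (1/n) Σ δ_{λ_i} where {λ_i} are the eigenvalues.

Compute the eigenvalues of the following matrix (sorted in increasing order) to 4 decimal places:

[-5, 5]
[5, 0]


Since M is real symmetric, both eigenvalues are real; they are the roots of det(λI − M) = λ² − (tr M) λ + det M.
tr M = -5 + 0 = -5.
det M = (-5)·0 − 5² = 0 − 25 = -25.
Characteristic polynomial: λ² + 5λ − 25 = 0.
Discriminant Δ = (tr M)² − 4·det M = 25 − (-100) = 125; √Δ = 11.180340.
λ = (tr M ± √Δ)/2 = (-5 ± 11.180340)/2, giving (tr M − √Δ)/2 = -8.0902 and (tr M + √Δ)/2 = 3.0902.

Eigenvalues sorted in increasing order: [-8.0902, 3.0902].


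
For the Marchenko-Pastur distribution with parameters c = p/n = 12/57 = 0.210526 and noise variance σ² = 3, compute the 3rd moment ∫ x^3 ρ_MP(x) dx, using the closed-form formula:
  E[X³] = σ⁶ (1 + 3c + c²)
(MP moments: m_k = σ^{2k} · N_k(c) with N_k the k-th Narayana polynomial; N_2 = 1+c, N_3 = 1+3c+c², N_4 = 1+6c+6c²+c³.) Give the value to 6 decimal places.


E[X³] = σ⁶ (1 + 3c + c²) (third MP moment). With σ² = 3 (so σ⁶ = 27) and c = 12/57 = 0.210526: E[X³] = 27 · (1 + 3·0.210526 + (0.210526)²) = 27 · 1.675900.

So E[X^3] = 45.249307.


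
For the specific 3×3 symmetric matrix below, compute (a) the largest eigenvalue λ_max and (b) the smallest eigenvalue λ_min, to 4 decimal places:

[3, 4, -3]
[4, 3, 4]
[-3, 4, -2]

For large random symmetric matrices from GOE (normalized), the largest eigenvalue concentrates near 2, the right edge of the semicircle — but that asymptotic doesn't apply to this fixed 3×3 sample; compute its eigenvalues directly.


Since M is real symmetric, all three eigenvalues are real; they are the roots of det(λI − M) = λ³ − (tr M) λ² + s λ − det M, where s is the sum of the principal 2×2 minors.
tr M = 3 + 3 + (-2) = 4.
s = (3·3 − 4²) + (3·(-2) − (-3)²) + (3·(-2) − 4²) = -7 + (-15) + (-22) = -44.
det M (expand along row 1) = 3·(-22) − 4·4 + (-3)·25 = -157.
Characteristic polynomial: λ³ − 4λ² − 44λ + 157 = 0.
Substitute λ = y + (tr M)/3 = y + 1.333333 to remove the quadratic term: y³ + p·y + q = 0 with p = s − (tr M)²/3 = -49.333333 and q = −2(tr M)³/27 + (tr M)·s/3 − det M = 93.592593.
Three real roots ⇒ use the trigonometric (Viète) form: r = 2√(−p/3) = 8.110350, φ = arccos(3q/(p·r)) = arccos(-0.701750) = 2.348648 rad.
y_k = r·cos(φ/3 − 2πk/3) for k = 0, 1, 2 gives y = 5.749292, 2.079400, -7.828691.
λ_k = y_k + 1.333333 gives λ = 7.0826, 3.4127, -6.4954 (check: the sum is 4.0000 = tr M).

Hence λ_max = 7.0826 and λ_min = -6.4954.


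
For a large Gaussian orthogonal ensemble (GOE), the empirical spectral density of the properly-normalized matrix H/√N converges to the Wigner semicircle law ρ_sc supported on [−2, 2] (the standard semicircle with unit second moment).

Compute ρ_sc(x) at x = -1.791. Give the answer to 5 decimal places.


ρ_sc(x) = (1/(2π)) √(4 − x²). With x = -1.791:
  4 − x² = 4 − (-1.791)² = 4 − 3.207681 = 0.792319.
  √(4 − x²) = 0.890123.
  1/(2π) = 0.159155.
  ρ_sc(-1.791) = 0.159155 · 0.890123 = 0.141667.

Rounded to 5 decimal places: ρ_sc(-1.791) ≈ 0.14167.


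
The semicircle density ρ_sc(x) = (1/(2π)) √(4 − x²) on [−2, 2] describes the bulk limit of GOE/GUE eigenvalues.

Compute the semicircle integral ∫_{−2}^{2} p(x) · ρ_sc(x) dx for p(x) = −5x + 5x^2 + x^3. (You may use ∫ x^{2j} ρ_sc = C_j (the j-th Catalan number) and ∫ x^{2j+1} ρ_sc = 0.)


Write p(x) = Σ a_i x^i, split into monomials and integrate each against ρ_sc separately.
Using ∫ x^{2j} ρ_sc = C_j = (1/(j+1)) C(2j, j) (Catalan numbers) and ∫ x^{2j+1} ρ_sc = 0 (odd monomials vanish by symmetry):
  i = 1 (odd): ∫ x^1 ρ_sc = 0 (vanishes)
  i = 2 (even): a_2 · C_{1} = 5 · 1 = 5
  i = 3 (odd): ∫ x^3 ρ_sc = 0 (vanishes)

Summing the contributions: ∫_{−2}^{2} p(x) ρ_sc(x) dx = 5.


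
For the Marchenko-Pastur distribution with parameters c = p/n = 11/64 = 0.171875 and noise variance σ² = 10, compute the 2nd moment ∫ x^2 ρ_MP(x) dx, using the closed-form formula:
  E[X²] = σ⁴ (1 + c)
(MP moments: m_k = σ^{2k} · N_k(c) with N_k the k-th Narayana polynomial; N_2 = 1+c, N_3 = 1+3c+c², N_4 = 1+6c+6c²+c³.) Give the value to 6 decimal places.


E[X²] = σ⁴ (1 + c) (second MP moment). With σ² = 10 (so σ⁴ = 100) and c = 11/64 = 0.171875: E[X²] = 100 · (1 + 0.171875) = 100 · 1.171875.

So E[X^2] = 117.187500.


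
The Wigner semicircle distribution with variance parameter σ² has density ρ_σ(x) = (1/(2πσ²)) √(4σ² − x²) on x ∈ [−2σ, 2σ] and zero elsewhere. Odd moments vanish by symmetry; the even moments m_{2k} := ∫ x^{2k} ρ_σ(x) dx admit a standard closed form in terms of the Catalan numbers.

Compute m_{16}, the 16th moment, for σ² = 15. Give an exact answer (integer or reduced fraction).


By the scaled semicircle moment identity, m_{2k} = σ^{2k} · C_k with k = 8.
C_8 = (1/(k+1)) · C(2k, k) = (1/9) · C(16, 8) = (1/9) · 12870 = 1430.
σ^{2k} = (σ²)^k = (15)^8 = 2562890625.

Therefore m_{16} = σ^{16} · C_8 = 2562890625 · 1430 = 3664933593750.


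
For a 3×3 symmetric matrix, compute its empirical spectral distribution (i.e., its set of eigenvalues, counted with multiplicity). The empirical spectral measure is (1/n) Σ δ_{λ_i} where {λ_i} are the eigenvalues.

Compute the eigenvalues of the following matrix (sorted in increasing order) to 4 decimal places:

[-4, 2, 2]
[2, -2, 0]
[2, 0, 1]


Since M is real symmetric, all three eigenvalues are real; they are the roots of det(λI − M) = λ³ − (tr M) λ² + s λ − det M, where s is the sum of the principal 2×2 minors.
tr M = -4 + (-2) + 1 = -5.
s = ((-4)·(-2) − 2²) + ((-4)·1 − 2²) + ((-2)·1 − 0²) = 4 + (-8) + (-2) = -6.
det M (expand along row 1) = (-4)·(-2) − 2·2 + 2·4 = 12.
Characteristic polynomial: λ³ + 5λ² − 6λ − 12 = 0.
Substitute λ = y + (tr M)/3 = y − 1.666667 to remove the quadratic term: y³ + p·y + q = 0 with p = s − (tr M)²/3 = -14.333333 and q = −2(tr M)³/27 + (tr M)·s/3 − det M = 7.259259.
Three real roots ⇒ use the trigonometric (Viète) form: r = 2√(−p/3) = 4.371626, φ = arccos(3q/(p·r)) = arccos(-0.347555) = 1.925758 rad.
y_k = r·cos(φ/3 − 2πk/3) for k = 0, 1, 2 gives y = 3.501445, 0.516048, -4.017493.
λ_k = y_k − 1.666667 gives λ = 1.8348, -1.1506, -5.6842 (check: the sum is -5.0000 = tr M).

Eigenvalues sorted in increasing order: [-5.6842, -1.1506, 1.8348].


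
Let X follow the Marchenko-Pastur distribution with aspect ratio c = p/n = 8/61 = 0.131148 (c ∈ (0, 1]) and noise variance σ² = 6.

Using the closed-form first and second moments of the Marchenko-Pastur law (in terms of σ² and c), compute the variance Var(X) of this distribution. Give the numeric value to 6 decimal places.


Recall the MP moments m_1 = E[X] = σ² and m_2 = E[X²] = σ⁴ (1 + c).
m_1 = E[X] = σ² = 6, so m_1² = 36.
m_2 = E[X²] = σ⁴ (1 + c) = 36 · (1 + 0.131148) = 36 · 1.131148 = 40.721311.
(Note m_2 − m_1² simplifies to c · σ⁴ = 0.131148 · 36.)

Var(X) = m_2 − m_1² = 40.721311 − 36 = 4.721311.


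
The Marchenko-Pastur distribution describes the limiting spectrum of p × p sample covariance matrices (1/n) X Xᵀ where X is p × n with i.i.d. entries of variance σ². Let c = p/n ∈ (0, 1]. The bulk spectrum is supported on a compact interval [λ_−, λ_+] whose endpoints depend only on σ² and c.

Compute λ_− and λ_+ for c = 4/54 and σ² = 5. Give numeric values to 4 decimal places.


c = 4/54 = 0.074074; √c = 0.272166.
λ_− = σ² (1 − √c)² = 5 · (1 − 0.272166)² = 5 · (0.727834)² = 2.648715.
λ_+ = σ² (1 + √c)² = 5 · (1 + 0.272166)² = 5 · (1.272166)² = 8.092026.

Rounded to 4 decimal places: λ_− ≈ 2.6487, λ_+ ≈ 8.0920.


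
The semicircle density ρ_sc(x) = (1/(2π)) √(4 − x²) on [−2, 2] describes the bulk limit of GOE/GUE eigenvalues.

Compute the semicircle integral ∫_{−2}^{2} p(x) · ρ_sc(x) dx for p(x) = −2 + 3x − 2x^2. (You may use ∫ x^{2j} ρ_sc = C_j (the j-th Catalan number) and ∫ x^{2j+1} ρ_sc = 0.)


Write p(x) = Σ a_i x^i, split into monomials and integrate each against ρ_sc separately.
Using ∫ x^{2j} ρ_sc = C_j = (1/(j+1)) C(2j, j) (Catalan numbers) and ∫ x^{2j+1} ρ_sc = 0 (odd monomials vanish by symmetry):
  i = 0 (even): a_0 · C_{0} = -2 · 1 = -2
  i = 1 (odd): ∫ x^1 ρ_sc = 0 (vanishes)
  i = 2 (even): a_2 · C_{1} = -2 · 1 = -2

Summing the contributions: ∫_{−2}^{2} p(x) ρ_sc(x) dx = (-2) + (-2) = -4.


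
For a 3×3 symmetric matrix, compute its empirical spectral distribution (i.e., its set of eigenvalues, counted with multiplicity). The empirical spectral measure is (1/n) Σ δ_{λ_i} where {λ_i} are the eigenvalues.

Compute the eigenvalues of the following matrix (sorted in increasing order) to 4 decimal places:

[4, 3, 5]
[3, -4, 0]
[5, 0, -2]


Since M is real symmetric, all three eigenvalues are real; they are the roots of det(λI − M) = λ³ − (tr M) λ² + s λ − det M, where s is the sum of the principal 2×2 minors.
tr M = 4 + (-4) + (-2) = -2.
s = (4·(-4) − 3²) + (4·(-2) − 5²) + ((-4)·(-2) − 0²) = -25 + (-33) + 8 = -50.
det M (expand along row 1) = 4·8 − 3·(-6) + 5·20 = 150.
Characteristic polynomial: λ³ + 2λ² − 50λ − 150 = 0.
Substitute λ = y + (tr M)/3 = y − 0.666667 to remove the quadratic term: y³ + p·y + q = 0 with p = s − (tr M)²/3 = -51.333333 and q = −2(tr M)³/27 + (tr M)·s/3 − det M = -116.074074.
Three real roots ⇒ use the trigonometric (Viète) form: r = 2√(−p/3) = 8.273116, φ = arccos(3q/(p·r)) = arccos(0.819951) = 0.609471 rad.
y_k = r·cos(φ/3 − 2πk/3) for k = 0, 1, 2 gives y = 8.102975, -2.605915, -5.497060.
λ_k = y_k − 0.666667 gives λ = 7.4363, -3.2726, -6.1637 (check: the sum is -2.0000 = tr M).

Eigenvalues sorted in increasing order: [-6.1637, -3.2726, 7.4363].


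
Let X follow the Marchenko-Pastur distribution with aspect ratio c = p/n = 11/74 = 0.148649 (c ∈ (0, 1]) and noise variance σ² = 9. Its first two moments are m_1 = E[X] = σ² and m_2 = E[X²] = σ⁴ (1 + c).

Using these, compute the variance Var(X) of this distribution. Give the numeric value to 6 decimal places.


m_1 = E[X] = σ² = 9, so m_1² = 81.
m_2 = E[X²] = σ⁴ (1 + c) = 81 · (1 + 0.148649) = 81 · 1.148649 = 93.040541.
(Note m_2 − m_1² simplifies to c · σ⁴ = 0.148649 · 81.)

Var(X) = m_2 − m_1² = 93.040541 − 81 = 12.040541.


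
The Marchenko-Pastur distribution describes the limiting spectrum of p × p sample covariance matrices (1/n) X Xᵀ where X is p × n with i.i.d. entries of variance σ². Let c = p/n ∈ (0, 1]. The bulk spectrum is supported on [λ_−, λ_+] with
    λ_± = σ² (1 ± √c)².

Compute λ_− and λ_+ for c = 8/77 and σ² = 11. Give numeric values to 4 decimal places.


c = 8/77 = 0.103896; √c = 0.322329.
λ_− = σ² (1 − √c)² = 11 · (1 − 0.322329)² = 11 · (0.677671)² = 5.051615.
λ_+ = σ² (1 + √c)² = 11 · (1 + 0.322329)² = 11 · (1.322329)² = 19.234099.

Rounded to 4 decimal places: λ_− ≈ 5.0516, λ_+ ≈ 19.2341.


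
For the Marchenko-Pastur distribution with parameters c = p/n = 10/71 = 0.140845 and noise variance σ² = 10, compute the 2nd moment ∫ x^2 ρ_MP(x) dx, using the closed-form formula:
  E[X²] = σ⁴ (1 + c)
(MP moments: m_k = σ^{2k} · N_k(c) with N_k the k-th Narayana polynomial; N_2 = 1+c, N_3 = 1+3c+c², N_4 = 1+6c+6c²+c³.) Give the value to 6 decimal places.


E[X²] = σ⁴ (1 + c) (second MP moment). With σ² = 10 (so σ⁴ = 100) and c = 10/71 = 0.140845: E[X²] = 100 · (1 + 0.140845) = 100 · 1.140845.

So E[X^2] = 114.084507.


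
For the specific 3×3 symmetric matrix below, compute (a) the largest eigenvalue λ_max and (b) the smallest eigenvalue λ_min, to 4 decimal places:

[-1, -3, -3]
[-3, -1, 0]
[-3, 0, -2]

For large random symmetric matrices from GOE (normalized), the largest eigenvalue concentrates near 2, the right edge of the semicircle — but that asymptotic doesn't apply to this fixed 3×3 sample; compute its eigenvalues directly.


Since M is real symmetric, all three eigenvalues are real; they are the roots of det(λI − M) = λ³ − (tr M) λ² + s λ − det M, where s is the sum of the principal 2×2 minors.
tr M = -1 + (-1) + (-2) = -4.
s = ((-1)·(-1) − (-3)²) + ((-1)·(-2) − (-3)²) + ((-1)·(-2) − 0²) = -8 + (-7) + 2 = -13.
det M (expand along row 1) = (-1)·2 − (-3)·6 + (-3)·(-3) = 25.
Characteristic polynomial: λ³ + 4λ² − 13λ − 25 = 0.
Substitute λ = y + (tr M)/3 = y − 1.333333 to remove the quadratic term: y³ + p·y + q = 0 with p = s − (tr M)²/3 = -18.333333 and q = −2(tr M)³/27 + (tr M)·s/3 − det M = -2.925926.
Three real roots ⇒ use the trigonometric (Viète) form: r = 2√(−p/3) = 4.944132, φ = arccos(3q/(p·r)) = arccos(0.096840) = 1.473805 rad.
y_k = r·cos(φ/3 − 2πk/3) for k = 0, 1, 2 gives y = 4.359416, -0.159819, -4.199597.
λ_k = y_k − 1.333333 gives λ = 3.0261, -1.4932, -5.5329 (check: the sum is -4.0000 = tr M).

Hence λ_max = 3.0261 and λ_min = -5.5329.


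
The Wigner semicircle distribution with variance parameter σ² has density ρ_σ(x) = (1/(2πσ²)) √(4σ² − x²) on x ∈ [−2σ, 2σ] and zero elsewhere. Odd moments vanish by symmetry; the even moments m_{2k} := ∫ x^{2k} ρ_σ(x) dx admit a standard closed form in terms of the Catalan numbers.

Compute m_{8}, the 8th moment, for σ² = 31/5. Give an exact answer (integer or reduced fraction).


By the scaled semicircle moment identity, m_{2k} = σ^{2k} · C_k with k = 4.
C_4 = (1/(k+1)) · C(2k, k) = (1/5) · C(8, 4) = (1/5) · 70 = 14.
σ^{2k} = (σ²)^k = (31/5)^4 = 923521/625.

Therefore m_{8} = σ^{8} · C_4 = (923521/625) · 14 = 12929294/625.


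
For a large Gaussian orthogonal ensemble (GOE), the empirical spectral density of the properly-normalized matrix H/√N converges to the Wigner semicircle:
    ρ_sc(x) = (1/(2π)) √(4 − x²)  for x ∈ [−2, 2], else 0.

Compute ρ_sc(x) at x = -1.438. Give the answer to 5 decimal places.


ρ_sc(x) = (1/(2π)) √(4 − x²). With x = -1.438:
  4 − x² = 4 − (-1.438)² = 4 − 2.067844 = 1.932156.
  √(4 − x²) = 1.390020.
  1/(2π) = 0.159155.
  ρ_sc(-1.438) = 0.159155 · 1.390020 = 0.221229.

Rounded to 5 decimal places: ρ_sc(-1.438) ≈ 0.22123.


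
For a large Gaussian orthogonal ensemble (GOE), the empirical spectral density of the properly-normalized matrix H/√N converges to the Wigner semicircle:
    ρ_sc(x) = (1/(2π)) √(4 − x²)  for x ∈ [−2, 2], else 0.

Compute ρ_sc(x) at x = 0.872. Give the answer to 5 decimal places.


ρ_sc(x) = (1/(2π)) √(4 − x²). With x = 0.872:
  4 − x² = 4 − (0.872)² = 4 − 0.760384 = 3.239616.
  √(4 − x²) = 1.799893.
  1/(2π) = 0.159155.
  ρ_sc(0.872) = 0.159155 · 1.799893 = 0.286462.

Rounded to 5 decimal places: ρ_sc(0.872) ≈ 0.28646.


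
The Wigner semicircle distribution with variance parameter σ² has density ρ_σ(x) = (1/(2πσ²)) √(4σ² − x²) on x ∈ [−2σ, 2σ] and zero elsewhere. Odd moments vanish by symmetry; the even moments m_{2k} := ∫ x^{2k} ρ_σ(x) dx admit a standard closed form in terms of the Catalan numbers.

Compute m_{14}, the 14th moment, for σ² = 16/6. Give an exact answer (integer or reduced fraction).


By the scaled semicircle moment identity, m_{2k} = σ^{2k} · C_k with k = 7.
C_7 = (1/(k+1)) · C(2k, k) = (1/8) · C(14, 7) = (1/8) · 3432 = 429.
σ^{2k} = (σ²)^k = (16/6)^7 = 2097152/2187.

Therefore m_{14} = σ^{14} · C_7 = (2097152/2187) · 429 = 299892736/729.


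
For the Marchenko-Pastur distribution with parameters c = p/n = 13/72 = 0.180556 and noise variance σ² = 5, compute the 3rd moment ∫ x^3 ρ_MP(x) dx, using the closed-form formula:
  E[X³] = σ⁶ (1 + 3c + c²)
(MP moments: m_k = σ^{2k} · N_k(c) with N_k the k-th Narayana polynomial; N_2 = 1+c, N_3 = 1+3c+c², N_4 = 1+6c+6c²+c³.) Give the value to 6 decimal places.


E[X³] = σ⁶ (1 + 3c + c²) (third MP moment). With σ² = 5 (so σ⁶ = 125) and c = 13/72 = 0.180556: E[X³] = 125 · (1 + 3·0.180556 + (0.180556)²) = 125 · 1.574267.

So E[X^3] = 196.783372.


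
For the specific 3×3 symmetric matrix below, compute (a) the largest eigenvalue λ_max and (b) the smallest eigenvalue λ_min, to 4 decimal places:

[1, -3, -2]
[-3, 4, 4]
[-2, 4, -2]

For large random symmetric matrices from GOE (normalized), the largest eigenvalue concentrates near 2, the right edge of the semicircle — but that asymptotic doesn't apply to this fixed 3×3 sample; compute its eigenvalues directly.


Since M is real symmetric, all three eigenvalues are real; they are the roots of det(λI − M) = λ³ − (tr M) λ² + s λ − det M, where s is the sum of the principal 2×2 minors.
tr M = 1 + 4 + (-2) = 3.
s = (1·4 − (-3)²) + (1·(-2) − (-2)²) + (4·(-2) − 4²) = -5 + (-6) + (-24) = -35.
det M (expand along row 1) = 1·(-24) − (-3)·14 + (-2)·(-4) = 26.
Characteristic polynomial: λ³ − 3λ² − 35λ − 26 = 0.
Substitute λ = y + (tr M)/3 = y + 1.000000 to remove the quadratic term: y³ + p·y + q = 0 with p = s − (tr M)²/3 = -38.000000 and q = −2(tr M)³/27 + (tr M)·s/3 − det M = -63.000000.
Three real roots ⇒ use the trigonometric (Viète) form: r = 2√(−p/3) = 7.118052, φ = arccos(3q/(p·r)) = arccos(0.698742) = 0.797158 rad.
y_k = r·cos(φ/3 − 2πk/3) for k = 0, 1, 2 gives y = 6.868236, -1.815321, -5.052915.
λ_k = y_k + 1.000000 gives λ = 7.8682, -0.8153, -4.0529 (check: the sum is 3.0000 = tr M).

Hence λ_max = 7.8682 and λ_min = -4.0529.


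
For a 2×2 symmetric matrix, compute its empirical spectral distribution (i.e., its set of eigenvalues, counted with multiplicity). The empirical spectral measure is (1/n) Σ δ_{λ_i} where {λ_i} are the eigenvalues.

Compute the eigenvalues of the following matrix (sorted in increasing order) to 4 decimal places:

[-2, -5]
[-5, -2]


Since M is real symmetric, both eigenvalues are real; they are the roots of det(λI − M) = λ² − (tr M) λ + det M.
tr M = -2 + (-2) = -4.
det M = (-2)·(-2) − (-5)² = 4 − 25 = -21.
Characteristic polynomial: λ² + 4λ − 21 = 0.
Discriminant Δ = (tr M)² − 4·det M = 16 − (-84) = 100; √Δ = 10.000000.
λ = (tr M ± √Δ)/2 = (-4 ± 10.000000)/2, giving (tr M − √Δ)/2 = -7.0000 and (tr M + √Δ)/2 = 3.0000.

Eigenvalues sorted in increasing order: [-7.0000, 3.0000].


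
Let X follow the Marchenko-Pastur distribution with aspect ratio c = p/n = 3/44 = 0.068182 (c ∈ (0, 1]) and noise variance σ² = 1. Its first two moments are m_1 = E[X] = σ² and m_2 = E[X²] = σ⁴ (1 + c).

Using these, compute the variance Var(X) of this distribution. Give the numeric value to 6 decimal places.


m_1 = E[X] = σ² = 1, so m_1² = 1.
m_2 = E[X²] = σ⁴ (1 + c) = 1 · (1 + 0.068182) = 1 · 1.068182 = 1.068182.
(Note m_2 − m_1² simplifies to c · σ⁴ = 0.068182 · 1.)

Var(X) = m_2 − m_1² = 1.068182 − 1 = 0.068182.


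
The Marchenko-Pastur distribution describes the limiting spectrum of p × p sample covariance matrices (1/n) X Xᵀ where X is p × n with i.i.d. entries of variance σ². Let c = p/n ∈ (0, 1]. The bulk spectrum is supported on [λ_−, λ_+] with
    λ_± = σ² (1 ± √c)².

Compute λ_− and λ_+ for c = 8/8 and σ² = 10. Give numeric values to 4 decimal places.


c = 8/8 = 1.000000; √c = 1.000000.
λ_− = σ² (1 − √c)² = 10 · (1 − 1.000000)² = 10 · (0.000000)² = 0.000000.
λ_+ = σ² (1 + √c)² = 10 · (1 + 1.000000)² = 10 · (2.000000)² = 40.000000.

Rounded to 4 decimal places: λ_− ≈ 0.0000, λ_+ ≈ 40.0000.


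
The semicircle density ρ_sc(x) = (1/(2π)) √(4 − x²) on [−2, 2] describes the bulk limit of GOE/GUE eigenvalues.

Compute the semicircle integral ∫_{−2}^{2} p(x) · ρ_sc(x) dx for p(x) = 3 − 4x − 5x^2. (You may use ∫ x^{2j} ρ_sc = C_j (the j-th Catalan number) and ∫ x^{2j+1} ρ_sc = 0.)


Write p(x) = Σ a_i x^i, split into monomials and integrate each against ρ_sc separately.
Using ∫ x^{2j} ρ_sc = C_j = (1/(j+1)) C(2j, j) (Catalan numbers) and ∫ x^{2j+1} ρ_sc = 0 (odd monomials vanish by symmetry):
  i = 0 (even): a_0 · C_{0} = 3 · 1 = 3
  i = 1 (odd): ∫ x^1 ρ_sc = 0 (vanishes)
  i = 2 (even): a_2 · C_{1} = -5 · 1 = -5

Summing the contributions: ∫_{−2}^{2} p(x) ρ_sc(x) dx = 3 + (-5) = -2.


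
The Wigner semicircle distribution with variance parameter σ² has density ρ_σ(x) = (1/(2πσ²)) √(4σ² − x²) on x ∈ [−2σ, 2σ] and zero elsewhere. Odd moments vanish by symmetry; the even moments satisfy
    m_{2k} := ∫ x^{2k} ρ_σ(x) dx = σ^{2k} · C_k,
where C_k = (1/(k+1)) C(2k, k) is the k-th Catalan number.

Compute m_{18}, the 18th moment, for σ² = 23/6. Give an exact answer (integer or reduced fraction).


By the scaled semicircle moment identity, m_{2k} = σ^{2k} · C_k with k = 9.
C_9 = (1/(k+1)) · C(2k, k) = (1/10) · C(18, 9) = (1/10) · 48620 = 4862.
σ^{2k} = (σ²)^k = (23/6)^9 = 1801152661463/10077696.

Therefore m_{18} = σ^{18} · C_9 = (1801152661463/10077696) · 4862 = 4378602120016553/5038848.


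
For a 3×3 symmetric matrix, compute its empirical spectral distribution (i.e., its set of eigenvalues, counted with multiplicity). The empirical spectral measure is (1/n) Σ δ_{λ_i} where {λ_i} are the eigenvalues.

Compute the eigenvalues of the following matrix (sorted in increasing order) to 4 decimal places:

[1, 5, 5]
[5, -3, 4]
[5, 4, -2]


Since M is real symmetric, all three eigenvalues are real; they are the roots of det(λI − M) = λ³ − (tr M) λ² + s λ − det M, where s is the sum of the principal 2×2 minors.
tr M = 1 + (-3) + (-2) = -4.
s = (1·(-3) − 5²) + (1·(-2) − 5²) + ((-3)·(-2) − 4²) = -28 + (-27) + (-10) = -65.
det M (expand along row 1) = 1·(-10) − 5·(-30) + 5·35 = 315.
Characteristic polynomial: λ³ + 4λ² − 65λ − 315 = 0.
Substitute λ = y + (tr M)/3 = y − 1.333333 to remove the quadratic term: y³ + p·y + q = 0 with p = s − (tr M)²/3 = -70.333333 and q = −2(tr M)³/27 + (tr M)·s/3 − det M = -223.592593.
Three real roots ⇒ use the trigonometric (Viète) form: r = 2√(−p/3) = 9.683893, φ = arccos(3q/(p·r)) = arccos(0.984844) = 0.174323 rad.
y_k = r·cos(φ/3 − 2πk/3) for k = 0, 1, 2 gives y = 9.667548, -4.346728, -5.320821.
λ_k = y_k − 1.333333 gives λ = 8.3342, -5.6801, -6.6542 (check: the sum is -4.0000 = tr M).

Eigenvalues sorted in increasing order: [-6.6542, -5.6801, 8.3342].


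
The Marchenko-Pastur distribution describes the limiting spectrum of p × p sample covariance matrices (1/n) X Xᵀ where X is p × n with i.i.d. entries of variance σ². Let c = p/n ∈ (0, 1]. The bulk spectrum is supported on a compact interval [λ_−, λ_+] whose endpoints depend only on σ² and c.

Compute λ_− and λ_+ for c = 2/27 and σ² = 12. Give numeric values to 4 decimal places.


c = 2/27 = 0.074074; √c = 0.272166.
λ_− = σ² (1 − √c)² = 12 · (1 − 0.272166)² = 12 · (0.727834)² = 6.356916.
λ_+ = σ² (1 + √c)² = 12 · (1 + 0.272166)² = 12 · (1.272166)² = 19.420862.

Rounded to 4 decimal places: λ_− ≈ 6.3569, λ_+ ≈ 19.4209.


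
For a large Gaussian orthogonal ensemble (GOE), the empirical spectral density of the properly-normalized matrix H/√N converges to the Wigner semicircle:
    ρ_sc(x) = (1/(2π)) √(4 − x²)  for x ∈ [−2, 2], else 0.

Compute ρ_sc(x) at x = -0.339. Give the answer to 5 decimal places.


ρ_sc(x) = (1/(2π)) √(4 − x²). With x = -0.339:
  4 − x² = 4 − (-0.339)² = 4 − 0.114921 = 3.885079.
  √(4 − x²) = 1.971060.
  1/(2π) = 0.159155.
  ρ_sc(-0.339) = 0.159155 · 1.971060 = 0.313704.

Rounded to 5 decimal places: ρ_sc(-0.339) ≈ 0.31370.


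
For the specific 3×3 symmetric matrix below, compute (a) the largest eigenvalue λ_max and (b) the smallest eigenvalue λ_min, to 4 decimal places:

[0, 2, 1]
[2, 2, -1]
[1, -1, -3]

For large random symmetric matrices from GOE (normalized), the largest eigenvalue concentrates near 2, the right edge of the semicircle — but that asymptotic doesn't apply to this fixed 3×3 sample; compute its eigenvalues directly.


Since M is real symmetric, all three eigenvalues are real; they are the roots of det(λI − M) = λ³ − (tr M) λ² + s λ − det M, where s is the sum of the principal 2×2 minors.
tr M = 0 + 2 + (-3) = -1.
s = (0·2 − 2²) + (0·(-3) − 1²) + (2·(-3) − (-1)²) = -4 + (-1) + (-7) = -12.
det M (expand along row 1) = 0·(-7) − 2·(-5) + 1·(-4) = 6.
Characteristic polynomial: λ³ + λ² − 12λ − 6 = 0.
Substitute λ = y + (tr M)/3 = y − 0.333333 to remove the quadratic term: y³ + p·y + q = 0 with p = s − (tr M)²/3 = -12.333333 and q = −2(tr M)³/27 + (tr M)·s/3 − det M = -1.925926.
Three real roots ⇒ use the trigonometric (Viète) form: r = 2√(−p/3) = 4.055175, φ = arccos(3q/(p·r)) = arccos(0.115524) = 1.455014 rad.
y_k = r·cos(φ/3 − 2πk/3) for k = 0, 1, 2 gives y = 3.587503, -0.156467, -3.431036.
λ_k = y_k − 0.333333 gives λ = 3.2542, -0.4898, -3.7644 (check: the sum is -1.0000 = tr M).

Hence λ_max = 3.2542 and λ_min = -3.7644.
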